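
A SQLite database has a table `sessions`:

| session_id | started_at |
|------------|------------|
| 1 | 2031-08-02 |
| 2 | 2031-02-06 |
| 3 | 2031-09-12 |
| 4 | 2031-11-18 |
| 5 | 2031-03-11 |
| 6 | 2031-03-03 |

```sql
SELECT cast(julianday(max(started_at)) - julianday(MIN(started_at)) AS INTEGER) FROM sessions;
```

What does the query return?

285

MIN = 2031-02-06, MAX = 2031-11-18.
22 days remain in February 2031 after the 6th (28 − 6).
Full months from March 2031 through October 2031 contribute their day counts.
Then 18 days into November 2031.
Total: 22 + 31 + 30 + 31 + 30 + 31 + 31 + 30 + 31 + 18 = 285.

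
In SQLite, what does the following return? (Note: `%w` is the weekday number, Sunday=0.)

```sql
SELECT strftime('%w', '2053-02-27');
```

4

2053-02-27 is a Thursday; with Sunday=0 that is 4.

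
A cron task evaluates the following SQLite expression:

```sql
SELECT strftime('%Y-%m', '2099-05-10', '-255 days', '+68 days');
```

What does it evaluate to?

First apply '-255 days', '+68 days': 2099-05-10 → 2098-11-04.
`%Y-%m` extracts the year-month: 2098-11.

2098-11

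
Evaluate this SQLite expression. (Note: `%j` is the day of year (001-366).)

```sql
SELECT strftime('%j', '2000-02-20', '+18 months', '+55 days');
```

First apply '+18 months', '+55 days': 2000-02-20 → 2001-10-14.
Day-of-year for 2001-10-14: days since 2001-01-01 inclusive = 287, zero-padded to 287.

287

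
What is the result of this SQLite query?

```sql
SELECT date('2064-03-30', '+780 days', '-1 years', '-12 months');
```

Applying '+780 days' to 2064-03-30: counting 780 days forward gives 2066-05-19.
Adding -1 year to 2066-05-19 gives 2065-05-19.
Adding -12 months to 2065-05-19 gives 2064-05-19.

2064-05-19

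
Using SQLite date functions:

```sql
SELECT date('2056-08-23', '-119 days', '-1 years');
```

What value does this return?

2055-04-26

Applying '-119 days' to 2056-08-23: counting 119 days back gives 2056-04-26.
Adding -1 year to 2056-04-26 gives 2055-04-26.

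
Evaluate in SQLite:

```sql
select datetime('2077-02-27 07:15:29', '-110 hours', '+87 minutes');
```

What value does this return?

-110 hours from 2077-02-27 07:15:29 is 2077-02-22 17:15:29 (crosses midnight).
87 minutes = 1h 27m; +87 minutes from 2077-02-22 17:15:29 is 2077-02-22 18:42:29.

2077-02-22 18:42:29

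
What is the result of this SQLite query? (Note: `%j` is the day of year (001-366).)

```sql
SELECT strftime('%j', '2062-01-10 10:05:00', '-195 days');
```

First apply '-195 days': 2062-01-10 10:05:00 → 2061-06-29 10:05:00.
Day-of-year for 2061-06-29: days since 2061-01-01 inclusive = 180, zero-padded to 180.

180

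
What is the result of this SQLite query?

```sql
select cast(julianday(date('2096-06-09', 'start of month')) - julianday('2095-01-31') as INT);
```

`start of month` rewinds 2096-06-09 to 2096-06-01.
0 days remain in January 2095 after the 31st (31 − 31).
Full months from February 2095 through May 2096 contribute their day counts.
Then 1 day into June 2096.
Total: 0 + 28 + 31 + 30 + 31 + 30 + 31 + 31 + 30 + 31 + 30 + 31 + 31 + 29 + 31 + 30 + 31 + 1 = 487.

487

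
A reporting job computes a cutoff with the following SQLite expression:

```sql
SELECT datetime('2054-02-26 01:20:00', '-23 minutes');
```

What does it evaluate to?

-23 minutes from 2054-02-26 01:20:00 is 2054-02-26 00:57:00.

2054-02-26 00:57:00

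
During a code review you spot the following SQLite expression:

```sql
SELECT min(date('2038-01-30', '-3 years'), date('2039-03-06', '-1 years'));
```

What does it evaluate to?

date('2038-01-30', '-3 years') → 2035-01-30.
date('2039-03-06', '-1 years') → 2038-03-06.
Earlier of the two is 2035-01-30.

2035-01-30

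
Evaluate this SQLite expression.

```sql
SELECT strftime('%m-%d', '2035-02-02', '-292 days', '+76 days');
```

07-01

First apply '-292 days', '+76 days': 2035-02-02 → 2034-07-01.
`%m-%d` extracts the month-day: 07-01.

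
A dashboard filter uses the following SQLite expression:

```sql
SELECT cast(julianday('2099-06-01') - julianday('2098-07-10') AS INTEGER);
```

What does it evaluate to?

21 days remain in July 2098 after the 10th (31 − 10).
Full months from August 2098 through May 2099 contribute their day counts.
Then 1 day into June 2099.
Total: 21 + 31 + 30 + 31 + 30 + 31 + 31 + 28 + 31 + 30 + 31 + 1 = 326.

326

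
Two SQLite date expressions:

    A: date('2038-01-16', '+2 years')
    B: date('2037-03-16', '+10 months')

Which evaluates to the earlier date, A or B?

B

A = 2040-01-16.
B = 2038-01-16.
B is earlier.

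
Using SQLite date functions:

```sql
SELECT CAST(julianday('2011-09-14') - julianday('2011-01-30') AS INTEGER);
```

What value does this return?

1 day remains in January 2011 after the 30th (31 − 30).
Full months from February 2011 through August 2011 contribute their day counts.
Then 14 days into September 2011.
Total: 1 + 28 + 31 + 30 + 31 + 30 + 31 + 31 + 14 = 227.

227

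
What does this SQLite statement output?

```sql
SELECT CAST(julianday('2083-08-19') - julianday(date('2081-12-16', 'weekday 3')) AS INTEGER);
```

610

`weekday 3` advances to the next Wednesday; 2081-12-16 is a Tuesday, so it moves forward to 2081-12-17.
14 days remain in December 2081 after the 17th (31 − 17).
Full months from January 2082 through July 2083 contribute their day counts.
Then 19 days into August 2083.
Total: 14 + 31 + 28 + 31 + 30 + 31 + 30 + 31 + 31 + 30 + 31 + 30 + 31 + 31 + 28 + 31 + 30 + 31 + 30 + 31 + 19 = 610.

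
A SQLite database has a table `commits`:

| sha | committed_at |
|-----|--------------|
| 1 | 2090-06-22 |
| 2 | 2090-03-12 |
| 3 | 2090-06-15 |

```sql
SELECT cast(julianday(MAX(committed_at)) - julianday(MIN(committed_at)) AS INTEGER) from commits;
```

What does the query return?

102

MIN = 2090-03-12, MAX = 2090-06-22.
19 days remain in March 2090 after the 12th (31 − 12).
April 2090: 30 days.
May 2090: 31 days.
Then 22 days into June 2090.
Total: 19 + 30 + 31 + 22 = 102.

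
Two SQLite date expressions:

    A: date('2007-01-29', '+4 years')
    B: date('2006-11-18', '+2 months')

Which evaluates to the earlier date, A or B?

A = 2011-01-29.
B = 2007-01-18.
B is earlier.

B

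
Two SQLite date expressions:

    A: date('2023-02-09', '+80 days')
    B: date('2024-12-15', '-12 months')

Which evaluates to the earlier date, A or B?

A

A = 2023-04-30.
B = 2023-12-15.
A is earlier.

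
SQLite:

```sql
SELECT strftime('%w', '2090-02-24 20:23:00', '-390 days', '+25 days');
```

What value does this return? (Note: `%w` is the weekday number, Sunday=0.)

First apply '-390 days', '+25 days': 2090-02-24 20:23:00 → 2089-02-24 20:23:00.
2089-02-24 is a Thursday; with Sunday=0 that is 4.

4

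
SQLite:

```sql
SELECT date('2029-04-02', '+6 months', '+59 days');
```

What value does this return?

2029-11-30

Adding +6 months to 2029-04-02 gives 2029-10-02.
Applying '+59 days' to 2029-10-02: counting 59 days forward gives 2029-11-30.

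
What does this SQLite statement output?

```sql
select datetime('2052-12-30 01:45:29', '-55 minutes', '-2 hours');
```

2052-12-29 22:50:29

-55 minutes from 2052-12-30 01:45:29 is 2052-12-30 00:50:29.
-2 hours from 2052-12-30 00:50:29 is 2052-12-29 22:50:29 (crosses midnight).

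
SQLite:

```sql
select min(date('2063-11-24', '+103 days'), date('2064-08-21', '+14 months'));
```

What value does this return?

date('2063-11-24', '+103 days') → 2064-03-06.
date('2064-08-21', '+14 months') → 2065-10-21.
Earlier of the two is 2064-03-06.

2064-03-06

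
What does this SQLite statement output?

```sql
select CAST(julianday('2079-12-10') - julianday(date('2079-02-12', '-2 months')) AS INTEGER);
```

363

Adding -2 months to 2079-02-12 gives 2078-12-12.
19 days remain in December 2078 after the 12th (31 − 12).
Full months from January 2079 through November 2079 contribute their day counts.
Then 10 days into December 2079.
Total: 19 + 31 + 28 + 31 + 30 + 31 + 30 + 31 + 31 + 30 + 31 + 30 + 10 = 363.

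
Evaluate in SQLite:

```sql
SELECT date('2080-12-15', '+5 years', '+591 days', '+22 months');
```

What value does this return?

2089-05-29

Adding +5 years to 2080-12-15 gives 2085-12-15.
Applying '+591 days' to 2085-12-15: counting 591 days forward gives 2087-07-29.
Adding +22 months to 2087-07-29 gives 2089-05-29.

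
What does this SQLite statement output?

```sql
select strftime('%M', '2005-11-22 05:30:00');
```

30

`%M` extracts the 2-digit minute: 30.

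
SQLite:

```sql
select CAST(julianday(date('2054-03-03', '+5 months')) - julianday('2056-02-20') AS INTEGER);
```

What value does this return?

-566

Adding +5 months to 2054-03-03 gives 2054-08-03.
28 days remain in August 2054 after the 3rd (31 − 3).
Full months from September 2054 through January 2056 contribute their day counts.
Then 20 days into February 2056.
Total: 28 + 30 + 31 + 30 + 31 + 31 + 28 + 31 + 30 + 31 + 30 + 31 + 31 + 30 + 31 + 30 + 31 + 31 + 20 = 566.
The subtraction is earlier − later, so the result is −566 → -566.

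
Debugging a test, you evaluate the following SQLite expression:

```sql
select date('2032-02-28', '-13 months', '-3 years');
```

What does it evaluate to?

2028-01-28

Adding -13 months to 2032-02-28 gives 2031-01-28.
Adding -3 years to 2031-01-28 gives 2028-01-28.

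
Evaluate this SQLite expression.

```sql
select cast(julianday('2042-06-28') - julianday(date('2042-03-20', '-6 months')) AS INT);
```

Adding -6 months to 2042-03-20 gives 2041-09-20.
10 days remain in September 2041 after the 20th (30 − 20).
Full months from October 2041 through May 2042 contribute their day counts.
Then 28 days into June 2042.
Total: 10 + 31 + 30 + 31 + 31 + 28 + 31 + 30 + 31 + 28 = 281.

281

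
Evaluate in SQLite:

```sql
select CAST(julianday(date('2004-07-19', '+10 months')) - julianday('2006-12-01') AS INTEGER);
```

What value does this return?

-561

Adding +10 months to 2004-07-19 gives 2005-05-19.
12 days remain in May 2005 after the 19th (31 − 19).
Full months from June 2005 through November 2006 contribute their day counts.
Then 1 day into December 2006.
Total: 12 + 30 + 31 + 31 + 30 + 31 + 30 + 31 + 31 + 28 + 31 + 30 + 31 + 30 + 31 + 31 + 30 + 31 + 30 + 1 = 561.
The subtraction is earlier − later, so the result is −561 → -561.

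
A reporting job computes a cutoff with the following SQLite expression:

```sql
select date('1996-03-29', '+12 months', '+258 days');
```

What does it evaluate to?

Adding +12 months to 1996-03-29 gives 1997-03-29.
Applying '+258 days' to 1997-03-29: counting 258 days forward gives 1997-12-12.

1997-12-12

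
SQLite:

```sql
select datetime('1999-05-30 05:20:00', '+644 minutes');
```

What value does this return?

644 minutes = 10h 44m; +644 minutes from 1999-05-30 05:20:00 is 1999-05-30 16:04:00.

1999-05-30 16:04:00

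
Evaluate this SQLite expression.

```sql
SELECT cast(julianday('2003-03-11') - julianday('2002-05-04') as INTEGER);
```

27 days remain in May 2002 after the 4th (31 − 4).
Full months from June 2002 through February 2003 contribute their day counts.
Then 11 days into March 2003.
Total: 27 + 30 + 31 + 31 + 30 + 31 + 30 + 31 + 31 + 28 + 11 = 311.

311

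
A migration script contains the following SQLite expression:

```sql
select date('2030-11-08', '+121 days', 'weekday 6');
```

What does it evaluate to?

2031-03-15

Applying '+121 days' to 2030-11-08: counting 121 days forward gives 2031-03-09.
`weekday 6` advances to the next Saturday; 2031-03-09 is a Sunday, so it moves forward to 2031-03-15.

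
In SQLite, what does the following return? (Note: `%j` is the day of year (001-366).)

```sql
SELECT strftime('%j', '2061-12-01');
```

Day-of-year for 2061-12-01: days since 2061-01-01 inclusive = 335, zero-padded to 335.

335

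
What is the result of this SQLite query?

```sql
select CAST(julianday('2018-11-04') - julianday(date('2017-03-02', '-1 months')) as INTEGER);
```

640

Adding -1 month to 2017-03-02 gives 2017-02-02.
26 days remain in February 2017 after the 2nd (28 − 2).
Full months from March 2017 through October 2018 contribute their day counts.
Then 4 days into November 2018.
Total: 26 + 31 + 30 + 31 + 30 + 31 + 31 + 30 + 31 + 30 + 31 + 31 + 28 + 31 + 30 + 31 + 30 + 31 + 31 + 30 + 31 + 4 = 640.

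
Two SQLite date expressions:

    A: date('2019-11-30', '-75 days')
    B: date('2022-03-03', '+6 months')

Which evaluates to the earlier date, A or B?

A = 2019-09-16.
B = 2022-09-03.
A is earlier.

A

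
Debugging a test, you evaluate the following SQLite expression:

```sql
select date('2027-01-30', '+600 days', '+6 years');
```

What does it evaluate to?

2034-09-21

Applying '+600 days' to 2027-01-30: counting 600 days forward gives 2028-09-21.
Adding +6 years to 2028-09-21 gives 2034-09-21.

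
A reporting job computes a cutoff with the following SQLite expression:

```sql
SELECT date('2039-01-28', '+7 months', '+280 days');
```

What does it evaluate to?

2040-06-03

Adding +7 months to 2039-01-28 gives 2039-08-28.
Applying '+280 days' to 2039-08-28: counting 280 days forward gives 2040-06-03.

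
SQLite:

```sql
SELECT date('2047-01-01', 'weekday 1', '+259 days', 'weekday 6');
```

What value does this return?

`weekday 1` advances to the next Monday; 2047-01-01 is a Tuesday, so it moves forward to 2047-01-07.
Applying '+259 days' to 2047-01-07: counting 259 days forward gives 2047-09-23.
`weekday 6` advances to the next Saturday; 2047-09-23 is a Monday, so it moves forward to 2047-09-28.

2047-09-28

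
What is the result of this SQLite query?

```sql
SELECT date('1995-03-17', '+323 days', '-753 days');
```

Applying '+323 days' to 1995-03-17: counting 323 days forward gives 1996-02-03.
Applying '-753 days' to 1996-02-03: counting 753 days back gives 1994-01-11.

1994-01-11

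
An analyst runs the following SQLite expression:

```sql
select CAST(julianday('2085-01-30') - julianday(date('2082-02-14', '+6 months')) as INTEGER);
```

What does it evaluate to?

900

Adding +6 months to 2082-02-14 gives 2082-08-14.
17 days remain in August 2082 after the 14th (31 − 14).
Full months from September 2082 through December 2084 contribute their day counts.
Then 30 days into January 2085.
Total: 17 + 30 + 31 + 30 + 31 + 31 + 28 + 31 + 30 + 31 + 30 + 31 + 31 + 30 + 31 + 30 + 31 + 31 + 29 + 31 + 30 + 31 + 30 + 31 + 31 + 30 + 31 + 30 + 31 + 30 = 900.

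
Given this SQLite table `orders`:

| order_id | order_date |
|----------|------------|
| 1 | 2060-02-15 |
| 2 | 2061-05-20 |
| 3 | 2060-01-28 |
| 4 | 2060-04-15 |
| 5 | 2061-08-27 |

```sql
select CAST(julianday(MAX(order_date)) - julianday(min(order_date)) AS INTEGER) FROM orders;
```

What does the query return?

MIN = 2060-01-28, MAX = 2061-08-27.
3 days remain in January 2060 after the 28th (31 − 28).
Full months from February 2060 through July 2061 contribute their day counts.
Then 27 days into August 2061.
Total: 3 + 29 + 31 + 30 + 31 + 30 + 31 + 31 + 30 + 31 + 30 + 31 + 31 + 28 + 31 + 30 + 31 + 30 + 31 + 27 = 577.

577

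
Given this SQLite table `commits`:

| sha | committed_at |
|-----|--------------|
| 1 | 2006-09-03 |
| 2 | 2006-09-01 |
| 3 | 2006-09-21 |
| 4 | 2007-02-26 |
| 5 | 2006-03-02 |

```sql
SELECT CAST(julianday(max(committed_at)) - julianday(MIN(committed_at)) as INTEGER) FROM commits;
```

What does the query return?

361

MIN = 2006-03-02, MAX = 2007-02-26.
29 days remain in March 2006 after the 2nd (31 − 2).
Full months from April 2006 through January 2007 contribute their day counts.
Then 26 days into February 2007.
Total: 29 + 30 + 31 + 30 + 31 + 31 + 30 + 31 + 30 + 31 + 31 + 26 = 361.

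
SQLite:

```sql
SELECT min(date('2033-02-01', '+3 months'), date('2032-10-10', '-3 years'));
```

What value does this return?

2029-10-10

date('2033-02-01', '+3 months') → 2033-05-01.
date('2032-10-10', '-3 years') → 2029-10-10.
Earlier of the two is 2029-10-10.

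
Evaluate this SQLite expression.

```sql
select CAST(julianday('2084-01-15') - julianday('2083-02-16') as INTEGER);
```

12 days remain in February 2083 after the 16th (28 − 16).
Full months from March 2083 through December 2083 contribute their day counts.
Then 15 days into January 2084.
Total: 12 + 31 + 30 + 31 + 30 + 31 + 31 + 30 + 31 + 30 + 31 + 15 = 333.

333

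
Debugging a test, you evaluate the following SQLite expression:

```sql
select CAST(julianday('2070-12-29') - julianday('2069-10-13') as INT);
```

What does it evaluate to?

442

18 days remain in October 2069 after the 13th (31 − 13).
Full months from November 2069 through November 2070 contribute their day counts.
Then 29 days into December 2070.
Total: 18 + 30 + 31 + 31 + 28 + 31 + 30 + 31 + 30 + 31 + 31 + 30 + 31 + 30 + 29 = 442.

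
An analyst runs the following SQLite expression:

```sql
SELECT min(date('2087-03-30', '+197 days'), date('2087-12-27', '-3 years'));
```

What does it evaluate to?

date('2087-03-30', '+197 days') → 2087-10-13.
date('2087-12-27', '-3 years') → 2084-12-27.
Earlier of the two is 2084-12-27.

2084-12-27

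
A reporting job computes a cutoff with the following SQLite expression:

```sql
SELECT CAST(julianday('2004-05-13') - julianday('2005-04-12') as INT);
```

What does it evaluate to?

18 days remain in May 2004 after the 13th (31 − 13).
Full months from June 2004 through March 2005 contribute their day counts.
Then 12 days into April 2005.
Total: 18 + 30 + 31 + 31 + 30 + 31 + 30 + 31 + 31 + 28 + 31 + 12 = 334.
The subtraction is earlier − later, so the result is −334 → -334.

-334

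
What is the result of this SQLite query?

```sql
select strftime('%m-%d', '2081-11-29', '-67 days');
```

First apply '-67 days': 2081-11-29 → 2081-09-23.
`%m-%d` extracts the month-day: 09-23.

09-23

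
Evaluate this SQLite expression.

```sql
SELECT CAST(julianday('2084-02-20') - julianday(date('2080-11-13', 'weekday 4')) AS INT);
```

`weekday 4` advances to the next Thursday; 2080-11-13 is a Wednesday, so it moves forward to 2080-11-14.
16 days remain in November 2080 after the 14th (30 − 14).
Full months from December 2080 through January 2084 contribute their day counts.
Then 20 days into February 2084.
Total: 16 + 31 + 31 + 28 + 31 + 30 + 31 + 30 + 31 + 31 + 30 + 31 + 30 + 31 + 31 + 28 + 31 + 30 + 31 + 30 + 31 + 31 + 30 + 31 + 30 + 31 + 31 + 28 + 31 + 30 + 31 + 30 + 31 + 31 + 30 + 31 + 30 + 31 + 31 + 20 = 1193.

1193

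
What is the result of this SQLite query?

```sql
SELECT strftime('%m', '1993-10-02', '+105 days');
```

01

First apply '+105 days': 1993-10-02 → 1994-01-15.
`%m` extracts the 2-digit month (01-12): 01.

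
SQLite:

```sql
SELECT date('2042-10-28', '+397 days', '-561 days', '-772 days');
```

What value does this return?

Applying '+397 days' to 2042-10-28: counting 397 days forward gives 2043-11-29.
Applying '-561 days' to 2043-11-29: counting 561 days back gives 2042-05-17.
Applying '-772 days' to 2042-05-17: counting 772 days back gives 2040-04-05.

2040-04-05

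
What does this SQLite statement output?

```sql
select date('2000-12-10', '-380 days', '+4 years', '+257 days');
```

Applying '-380 days' to 2000-12-10: counting 380 days back gives 1999-11-26.
Adding +4 years to 1999-11-26 gives 2003-11-26.
Applying '+257 days' to 2003-11-26: counting 257 days forward gives 2004-08-09.

2004-08-09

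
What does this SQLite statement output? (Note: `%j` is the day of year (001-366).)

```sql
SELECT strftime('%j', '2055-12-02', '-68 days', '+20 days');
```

First apply '-68 days', '+20 days': 2055-12-02 → 2055-10-15.
Day-of-year for 2055-10-15: days since 2055-01-01 inclusive = 288, zero-padded to 288.

288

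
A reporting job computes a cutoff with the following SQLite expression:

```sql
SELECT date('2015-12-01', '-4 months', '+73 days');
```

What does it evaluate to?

Adding -4 months to 2015-12-01 gives 2015-08-01.
Applying '+73 days' to 2015-08-01: counting 73 days forward gives 2015-10-13.

2015-10-13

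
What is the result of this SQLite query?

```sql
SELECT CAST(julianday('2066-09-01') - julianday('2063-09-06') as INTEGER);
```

1091

24 days remain in September 2063 after the 6th (30 − 6).
Full months from October 2063 through August 2066 contribute their day counts.
Then 1 day into September 2066.
Total: 24 + 31 + 30 + 31 + 31 + 29 + 31 + 30 + 31 + 30 + 31 + 31 + 30 + 31 + 30 + 31 + 31 + 28 + 31 + 30 + 31 + 30 + 31 + 31 + 30 + 31 + 30 + 31 + 31 + 28 + 31 + 30 + 31 + 30 + 31 + 31 + 1 = 1091.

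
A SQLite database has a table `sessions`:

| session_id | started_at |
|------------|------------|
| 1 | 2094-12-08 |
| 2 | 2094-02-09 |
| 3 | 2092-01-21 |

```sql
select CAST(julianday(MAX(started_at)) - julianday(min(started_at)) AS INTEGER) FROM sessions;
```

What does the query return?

1052

MIN = 2092-01-21, MAX = 2094-12-08.
10 days remain in January 2092 after the 21st (31 − 21).
Full months from February 2092 through November 2094 contribute their day counts.
Then 8 days into December 2094.
Total: 10 + 29 + 31 + 30 + 31 + 30 + 31 + 31 + 30 + 31 + 30 + 31 + 31 + 28 + 31 + 30 + 31 + 30 + 31 + 31 + 30 + 31 + 30 + 31 + 31 + 28 + 31 + 30 + 31 + 30 + 31 + 31 + 30 + 31 + 30 + 8 = 1052.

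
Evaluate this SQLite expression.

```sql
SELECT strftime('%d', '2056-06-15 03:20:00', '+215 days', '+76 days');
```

02

First apply '+215 days', '+76 days': 2056-06-15 03:20:00 → 2057-04-02 03:20:00.
`%d` extracts the 2-digit day of month: 02.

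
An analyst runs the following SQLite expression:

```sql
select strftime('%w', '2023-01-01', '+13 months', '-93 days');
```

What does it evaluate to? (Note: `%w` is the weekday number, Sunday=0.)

2

First apply '+13 months', '-93 days': 2023-01-01 → 2023-10-31.
2023-10-31 is a Tuesday; with Sunday=0 that is 2.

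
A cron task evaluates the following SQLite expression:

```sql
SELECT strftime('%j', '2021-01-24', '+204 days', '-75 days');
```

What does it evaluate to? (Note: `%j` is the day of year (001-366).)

First apply '+204 days', '-75 days': 2021-01-24 → 2021-06-02.
Day-of-year for 2021-06-02: days since 2021-01-01 inclusive = 153, zero-padded to 153.

153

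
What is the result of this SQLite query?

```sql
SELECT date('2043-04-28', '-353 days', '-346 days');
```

Applying '-353 days' to 2043-04-28: counting 353 days back gives 2042-05-10.
Applying '-346 days' to 2042-05-10: counting 346 days back gives 2041-05-29.

2041-05-29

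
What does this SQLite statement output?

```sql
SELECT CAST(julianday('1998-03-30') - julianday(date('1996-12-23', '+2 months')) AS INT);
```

Adding +2 months to 1996-12-23 gives 1997-02-23.
5 days remain in February 1997 after the 23rd (28 − 23).
Full months from March 1997 through February 1998 contribute their day counts.
Then 30 days into March 1998.
Total: 5 + 31 + 30 + 31 + 30 + 31 + 31 + 30 + 31 + 30 + 31 + 31 + 28 + 30 = 400.

400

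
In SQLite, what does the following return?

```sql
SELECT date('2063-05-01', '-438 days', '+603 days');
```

Applying '-438 days' to 2063-05-01: counting 438 days back gives 2062-02-17.
Applying '+603 days' to 2062-02-17: counting 603 days forward gives 2063-10-13.

2063-10-13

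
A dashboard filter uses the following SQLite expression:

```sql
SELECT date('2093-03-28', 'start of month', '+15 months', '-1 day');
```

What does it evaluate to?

`start of month` rewinds 2093-03-28 to 2093-03-01.
Adding +15 months to 2093-03-01 gives 2094-06-01.
Going back 1 day from 2094-06-01 reaches 2094-05-31 (last day of May, 31 days).

2094-05-31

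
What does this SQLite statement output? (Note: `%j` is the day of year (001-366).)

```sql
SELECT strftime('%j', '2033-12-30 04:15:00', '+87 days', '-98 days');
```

First apply '+87 days', '-98 days': 2033-12-30 04:15:00 → 2033-12-19 04:15:00.
Day-of-year for 2033-12-19: days since 2033-01-01 inclusive = 353, zero-padded to 353.

353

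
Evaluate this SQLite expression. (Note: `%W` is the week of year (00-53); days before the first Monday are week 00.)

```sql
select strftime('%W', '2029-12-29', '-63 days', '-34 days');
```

First apply '-63 days', '-34 days': 2029-12-29 → 2029-09-23.
2029-09-23 is a Sunday. SQLite's %W counts Mondays since the year started; the result is 38.

38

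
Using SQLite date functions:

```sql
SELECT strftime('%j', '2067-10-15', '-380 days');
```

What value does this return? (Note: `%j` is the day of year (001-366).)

First apply '-380 days': 2067-10-15 → 2066-09-30.
Day-of-year for 2066-09-30: days since 2066-01-01 inclusive = 273, zero-padded to 273.

273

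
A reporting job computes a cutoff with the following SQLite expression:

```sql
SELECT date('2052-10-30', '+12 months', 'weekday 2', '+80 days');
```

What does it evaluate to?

2054-01-23

Adding +12 months to 2052-10-30 gives 2053-10-30.
`weekday 2` advances to the next Tuesday; 2053-10-30 is a Thursday, so it moves forward to 2053-11-04.
Applying '+80 days' to 2053-11-04: counting 80 days forward gives 2054-01-23.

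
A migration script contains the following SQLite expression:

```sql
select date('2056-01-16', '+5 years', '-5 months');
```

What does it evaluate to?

Adding +5 years to 2056-01-16 gives 2061-01-16.
Adding -5 months to 2061-01-16 gives 2060-08-16.

2060-08-16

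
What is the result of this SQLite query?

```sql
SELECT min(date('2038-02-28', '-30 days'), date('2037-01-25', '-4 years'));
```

2033-01-25

date('2038-02-28', '-30 days') → 2038-01-29.
date('2037-01-25', '-4 years') → 2033-01-25.
Earlier of the two is 2033-01-25.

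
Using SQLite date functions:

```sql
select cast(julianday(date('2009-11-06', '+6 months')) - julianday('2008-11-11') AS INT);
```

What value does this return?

Adding +6 months to 2009-11-06 gives 2010-05-06.
19 days remain in November 2008 after the 11th (30 − 11).
Full months from December 2008 through April 2010 contribute their day counts.
Then 6 days into May 2010.
Total: 19 + 31 + 31 + 28 + 31 + 30 + 31 + 30 + 31 + 31 + 30 + 31 + 30 + 31 + 31 + 28 + 31 + 30 + 6 = 541.

541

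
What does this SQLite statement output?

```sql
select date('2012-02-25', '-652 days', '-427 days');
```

2009-03-13

Applying '-652 days' to 2012-02-25: counting 652 days back gives 2010-05-14.
Applying '-427 days' to 2010-05-14: counting 427 days back gives 2009-03-13.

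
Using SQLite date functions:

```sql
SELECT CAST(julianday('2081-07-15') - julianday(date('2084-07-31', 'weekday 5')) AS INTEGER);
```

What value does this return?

`weekday 5` advances to the next Friday; 2084-07-31 is a Monday, so it moves forward to 2084-08-04.
16 days remain in July 2081 after the 15th (31 − 15).
Full months from August 2081 through July 2084 contribute their day counts.
Then 4 days into August 2084.
Total: 16 + 31 + 30 + 31 + 30 + 31 + 31 + 28 + 31 + 30 + 31 + 30 + 31 + 31 + 30 + 31 + 30 + 31 + 31 + 28 + 31 + 30 + 31 + 30 + 31 + 31 + 30 + 31 + 30 + 31 + 31 + 29 + 31 + 30 + 31 + 30 + 31 + 4 = 1116.
The subtraction is earlier − later, so the result is −1116 → -1116.

-1116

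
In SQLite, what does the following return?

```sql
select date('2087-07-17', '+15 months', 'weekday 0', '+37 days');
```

2088-11-23

Adding +15 months to 2087-07-17 gives 2088-10-17.
`weekday 0` advances to the next Sunday; 2088-10-17 is already a Sunday, so it stays at 2088-10-17.
October 2088 has 31 days; 14 remain after the 17th, so 15 days reach 2088-11-01.
Advancing 22 more days within November lands on 2088-11-23.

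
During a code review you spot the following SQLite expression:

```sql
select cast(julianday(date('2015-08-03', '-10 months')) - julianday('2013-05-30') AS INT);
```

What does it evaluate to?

Adding -10 months to 2015-08-03 gives 2014-10-03.
1 day remains in May 2013 after the 30th (31 − 30).
Full months from June 2013 through September 2014 contribute their day counts.
Then 3 days into October 2014.
Total: 1 + 30 + 31 + 31 + 30 + 31 + 30 + 31 + 31 + 28 + 31 + 30 + 31 + 30 + 31 + 31 + 30 + 3 = 491.

491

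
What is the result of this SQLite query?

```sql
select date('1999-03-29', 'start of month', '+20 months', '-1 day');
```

2000-10-31

`start of month` rewinds 1999-03-29 to 1999-03-01.
Adding +20 months to 1999-03-01 gives 2000-11-01.
Going back 1 day from 2000-11-01 reaches 2000-10-31 (last day of October, 31 days).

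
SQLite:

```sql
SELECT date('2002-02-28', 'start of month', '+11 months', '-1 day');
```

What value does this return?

2002-12-31

`start of month` rewinds 2002-02-28 to 2002-02-01.
Adding +11 months to 2002-02-01 gives 2003-01-01.
Going back 1 day from 2003-01-01 reaches 2002-12-31 (last day of December, 31 days).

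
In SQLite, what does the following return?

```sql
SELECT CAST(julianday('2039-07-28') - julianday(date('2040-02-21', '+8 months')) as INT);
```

-451

Adding +8 months to 2040-02-21 gives 2040-10-21.
3 days remain in July 2039 after the 28th (31 − 28).
Full months from August 2039 through September 2040 contribute their day counts.
Then 21 days into October 2040.
Total: 3 + 31 + 30 + 31 + 30 + 31 + 31 + 29 + 31 + 30 + 31 + 30 + 31 + 31 + 30 + 21 = 451.
The subtraction is earlier − later, so the result is −451 → -451.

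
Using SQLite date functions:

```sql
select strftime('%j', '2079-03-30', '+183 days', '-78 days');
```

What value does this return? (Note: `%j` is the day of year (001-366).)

First apply '+183 days', '-78 days': 2079-03-30 → 2079-07-13.
Day-of-year for 2079-07-13: days since 2079-01-01 inclusive = 194, zero-padded to 194.

194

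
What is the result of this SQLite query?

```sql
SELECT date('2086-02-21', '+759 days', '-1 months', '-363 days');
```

2087-02-23

Applying '+759 days' to 2086-02-21: counting 759 days forward gives 2088-03-21.
Adding -1 month to 2088-03-21 gives 2088-02-21.
Applying '-363 days' to 2088-02-21: counting 363 days back gives 2087-02-23.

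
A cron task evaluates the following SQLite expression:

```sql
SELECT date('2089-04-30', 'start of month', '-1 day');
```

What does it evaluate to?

`start of month` rewinds 2089-04-30 to 2089-04-01.
Going back 1 day from 2089-04-01 reaches 2089-03-31 (last day of March, 31 days).

2089-03-31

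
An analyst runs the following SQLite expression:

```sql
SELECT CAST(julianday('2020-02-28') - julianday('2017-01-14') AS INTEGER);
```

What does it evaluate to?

17 days remain in January 2017 after the 14th (31 − 14).
Full months from February 2017 through January 2020 contribute their day counts.
Then 28 days into February 2020.
Total: 17 + 28 + 31 + 30 + 31 + 30 + 31 + 31 + 30 + 31 + 30 + 31 + 31 + 28 + 31 + 30 + 31 + 30 + 31 + 31 + 30 + 31 + 30 + 31 + 31 + 28 + 31 + 30 + 31 + 30 + 31 + 31 + 30 + 31 + 30 + 31 + 31 + 28 = 1140.

1140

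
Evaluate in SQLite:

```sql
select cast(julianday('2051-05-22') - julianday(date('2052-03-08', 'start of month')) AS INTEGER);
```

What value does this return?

`start of month` rewinds 2052-03-08 to 2052-03-01.
9 days remain in May 2051 after the 22nd (31 − 22).
Full months from June 2051 through February 2052 contribute their day counts.
Then 1 day into March 2052.
Total: 9 + 30 + 31 + 31 + 30 + 31 + 30 + 31 + 31 + 29 + 1 = 284.
The subtraction is earlier − later, so the result is −284 → -284.

-284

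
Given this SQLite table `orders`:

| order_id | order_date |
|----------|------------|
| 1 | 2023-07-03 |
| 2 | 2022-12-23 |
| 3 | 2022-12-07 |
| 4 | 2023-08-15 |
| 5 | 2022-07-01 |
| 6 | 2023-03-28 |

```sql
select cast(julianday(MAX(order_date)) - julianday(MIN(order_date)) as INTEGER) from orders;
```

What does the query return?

410

MIN = 2022-07-01, MAX = 2023-08-15.
30 days remain in July 2022 after the 1st (31 − 1).
Full months from August 2022 through July 2023 contribute their day counts.
Then 15 days into August 2023.
Total: 30 + 31 + 30 + 31 + 30 + 31 + 31 + 28 + 31 + 30 + 31 + 30 + 31 + 15 = 410.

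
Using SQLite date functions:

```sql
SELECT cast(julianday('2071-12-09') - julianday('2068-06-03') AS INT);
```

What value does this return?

1284

27 days remain in June 2068 after the 3rd (30 − 3).
Full months from July 2068 through November 2071 contribute their day counts.
Then 9 days into December 2071.
Total: 27 + 31 + 31 + 30 + 31 + 30 + 31 + 31 + 28 + 31 + 30 + 31 + 30 + 31 + 31 + 30 + 31 + 30 + 31 + 31 + 28 + 31 + 30 + 31 + 30 + 31 + 31 + 30 + 31 + 30 + 31 + 31 + 28 + 31 + 30 + 31 + 30 + 31 + 31 + 30 + 31 + 30 + 9 = 1284.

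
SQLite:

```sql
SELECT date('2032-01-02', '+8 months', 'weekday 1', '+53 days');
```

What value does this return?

Adding +8 months to 2032-01-02 gives 2032-09-02.
`weekday 1` advances to the next Monday; 2032-09-02 is a Thursday, so it moves forward to 2032-09-06.
Applying '+53 days' to 2032-09-06: counting 53 days forward gives 2032-10-29.

2032-10-29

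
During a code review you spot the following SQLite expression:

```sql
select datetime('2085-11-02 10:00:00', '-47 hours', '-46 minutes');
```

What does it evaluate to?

-47 hours from 2085-11-02 10:00:00 is 2085-10-31 11:00:00 (crosses midnight).
-46 minutes from 2085-10-31 11:00:00 is 2085-10-31 10:14:00.

2085-10-31 10:14:00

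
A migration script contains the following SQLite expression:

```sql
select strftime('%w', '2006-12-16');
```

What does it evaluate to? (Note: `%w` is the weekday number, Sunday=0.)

2006-12-16 is a Saturday; with Sunday=0 that is 6.

6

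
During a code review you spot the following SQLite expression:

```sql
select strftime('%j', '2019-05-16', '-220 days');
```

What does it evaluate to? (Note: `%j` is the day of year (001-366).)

First apply '-220 days': 2019-05-16 → 2018-10-08.
Day-of-year for 2018-10-08: days since 2018-01-01 inclusive = 281, zero-padded to 281.

281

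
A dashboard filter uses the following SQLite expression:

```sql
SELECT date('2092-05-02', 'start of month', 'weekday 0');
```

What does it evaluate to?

2092-05-04

`start of month` rewinds 2092-05-02 to 2092-05-01.
`weekday 0` advances to the next Sunday; 2092-05-01 is a Thursday, so it moves forward to 2092-05-04.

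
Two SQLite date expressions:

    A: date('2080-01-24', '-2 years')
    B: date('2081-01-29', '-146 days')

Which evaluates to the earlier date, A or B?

A

A = 2078-01-24.
B = 2080-09-05.
A is earlier.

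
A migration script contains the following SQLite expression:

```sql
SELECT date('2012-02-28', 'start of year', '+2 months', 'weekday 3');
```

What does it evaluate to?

2012-03-07

`start of year` rewinds 2012-02-28 to 2012-01-01.
Adding +2 months to 2012-01-01 gives 2012-03-01.
`weekday 3` advances to the next Wednesday; 2012-03-01 is a Thursday, so it moves forward to 2012-03-07.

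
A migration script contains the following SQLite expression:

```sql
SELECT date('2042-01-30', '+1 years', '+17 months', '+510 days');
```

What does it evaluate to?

Adding +1 year to 2042-01-30 gives 2043-01-30.
Adding +17 months to 2043-01-30 gives 2044-06-30.
Applying '+510 days' to 2044-06-30: counting 510 days forward gives 2045-11-22.

2045-11-22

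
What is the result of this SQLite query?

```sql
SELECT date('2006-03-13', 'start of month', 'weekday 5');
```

`start of month` rewinds 2006-03-13 to 2006-03-01.
`weekday 5` advances to the next Friday; 2006-03-01 is a Wednesday, so it moves forward to 2006-03-03.

2006-03-03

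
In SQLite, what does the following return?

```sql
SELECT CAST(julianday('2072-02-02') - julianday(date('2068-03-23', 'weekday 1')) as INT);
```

1408

`weekday 1` advances to the next Monday; 2068-03-23 is a Friday, so it moves forward to 2068-03-26.
5 days remain in March 2068 after the 26th (31 − 26).
Full months from April 2068 through January 2072 contribute their day counts.
Then 2 days into February 2072.
Total: 5 + 30 + 31 + 30 + 31 + 31 + 30 + 31 + 30 + 31 + 31 + 28 + 31 + 30 + 31 + 30 + 31 + 31 + 30 + 31 + 30 + 31 + 31 + 28 + 31 + 30 + 31 + 30 + 31 + 31 + 30 + 31 + 30 + 31 + 31 + 28 + 31 + 30 + 31 + 30 + 31 + 31 + 30 + 31 + 30 + 31 + 31 + 2 = 1408.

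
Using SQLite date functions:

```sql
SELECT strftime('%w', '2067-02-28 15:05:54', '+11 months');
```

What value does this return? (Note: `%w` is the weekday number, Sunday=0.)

First apply '+11 months': 2067-02-28 15:05:54 → 2068-01-28 15:05:54.
2068-01-28 is a Saturday; with Sunday=0 that is 6.

6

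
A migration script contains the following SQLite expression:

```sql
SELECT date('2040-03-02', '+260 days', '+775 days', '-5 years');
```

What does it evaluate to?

2038-01-01

Applying '+260 days' to 2040-03-02: counting 260 days forward gives 2040-11-17.
Applying '+775 days' to 2040-11-17: counting 775 days forward gives 2043-01-01.
Adding -5 years to 2043-01-01 gives 2038-01-01.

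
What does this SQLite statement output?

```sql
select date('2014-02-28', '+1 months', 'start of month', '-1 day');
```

Adding +1 month to 2014-02-28 gives 2014-03-28.
`start of month` rewinds 2014-03-28 to 2014-03-01.
Going back 1 day from 2014-03-01 reaches 2014-02-28 (last day of February, 28 days).

2014-02-28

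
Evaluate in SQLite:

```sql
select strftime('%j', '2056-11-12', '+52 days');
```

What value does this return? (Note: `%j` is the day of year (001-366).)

003

First apply '+52 days': 2056-11-12 → 2057-01-03.
Day-of-year for 2057-01-03: days since 2057-01-01 inclusive = 3, zero-padded to 003.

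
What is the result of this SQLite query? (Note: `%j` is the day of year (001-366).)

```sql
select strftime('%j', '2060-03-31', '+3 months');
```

183

First apply '+3 months': 2060-03-31 → 2060-07-01.
Day-of-year for 2060-07-01: days since 2060-01-01 inclusive = 183, zero-padded to 183.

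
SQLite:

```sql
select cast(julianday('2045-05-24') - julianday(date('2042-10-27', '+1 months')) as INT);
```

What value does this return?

Adding +1 month to 2042-10-27 gives 2042-11-27.
3 days remain in November 2042 after the 27th (30 − 27).
Full months from December 2042 through April 2045 contribute their day counts.
Then 24 days into May 2045.
Total: 3 + 31 + 31 + 28 + 31 + 30 + 31 + 30 + 31 + 31 + 30 + 31 + 30 + 31 + 31 + 29 + 31 + 30 + 31 + 30 + 31 + 31 + 30 + 31 + 30 + 31 + 31 + 28 + 31 + 30 + 24 = 909.

909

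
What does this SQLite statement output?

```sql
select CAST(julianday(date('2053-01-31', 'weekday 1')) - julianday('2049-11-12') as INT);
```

1179

`weekday 1` advances to the next Monday; 2053-01-31 is a Friday, so it moves forward to 2053-02-03.
18 days remain in November 2049 after the 12th (30 − 12).
Full months from December 2049 through January 2053 contribute their day counts.
Then 3 days into February 2053.
Total: 18 + 31 + 31 + 28 + 31 + 30 + 31 + 30 + 31 + 31 + 30 + 31 + 30 + 31 + 31 + 28 + 31 + 30 + 31 + 30 + 31 + 31 + 30 + 31 + 30 + 31 + 31 + 29 + 31 + 30 + 31 + 30 + 31 + 31 + 30 + 31 + 30 + 31 + 31 + 3 = 1179.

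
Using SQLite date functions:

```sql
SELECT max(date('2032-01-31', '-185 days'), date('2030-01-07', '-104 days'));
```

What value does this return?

date('2032-01-31', '-185 days') → 2031-07-30.
date('2030-01-07', '-104 days') → 2029-09-25.
Later of the two is 2031-07-30.

2031-07-30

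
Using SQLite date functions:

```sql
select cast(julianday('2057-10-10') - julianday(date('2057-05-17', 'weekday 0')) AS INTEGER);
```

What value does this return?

143

`weekday 0` advances to the next Sunday; 2057-05-17 is a Thursday, so it moves forward to 2057-05-20.
11 days remain in May 2057 after the 20th (31 − 20).
June 2057: 30 days.
July 2057: 31 days.
August 2057: 31 days.
September 2057: 30 days.
Then 10 days into October 2057.
Total: 11 + 30 + 31 + 31 + 30 + 10 = 143.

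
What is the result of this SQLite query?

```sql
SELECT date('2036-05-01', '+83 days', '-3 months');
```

2036-04-23

Applying '+83 days' to 2036-05-01: counting 83 days forward gives 2036-07-23.
Adding -3 months to 2036-07-23 gives 2036-04-23.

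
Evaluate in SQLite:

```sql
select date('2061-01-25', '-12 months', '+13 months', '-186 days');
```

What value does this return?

Adding -12 months to 2061-01-25 gives 2060-01-25.
Adding +13 months to 2060-01-25 gives 2061-02-25.
Applying '-186 days' to 2061-02-25: counting 186 days back gives 2060-08-23.

2060-08-23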